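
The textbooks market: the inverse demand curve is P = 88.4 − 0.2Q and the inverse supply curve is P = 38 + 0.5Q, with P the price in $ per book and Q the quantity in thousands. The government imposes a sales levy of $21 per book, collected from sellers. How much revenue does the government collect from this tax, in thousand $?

Tax revenue = $882 thousand.

Rewrite in direct form: Qd = 442 − 5P and Qs = 2P − 76.
Before the tax: set 442 − 5P = 2P − 76 → P* = $74, Q* = 72.
With the tax collected from sellers, supply shifts: Qs = 2(P − 21) − 76.
Solving gives Q = 42 with consumers paying $80 and sellers receiving $59 (the $21 wedge).
Revenue = t · Q = 21 · 42 = $882.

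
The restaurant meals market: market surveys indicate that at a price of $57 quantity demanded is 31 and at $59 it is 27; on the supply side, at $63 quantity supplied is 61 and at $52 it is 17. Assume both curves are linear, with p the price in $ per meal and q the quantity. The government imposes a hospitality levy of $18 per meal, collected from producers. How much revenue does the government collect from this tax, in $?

Tax revenue = $162.

Demand slope: (27 − 31)/(59 − 57) = -2, so qd = 145 − 2p.
Supply slope: (17 − 61)/(52 − 63) = 4, so qs = 4p − 191.
Without the tax, 145 − 2p = 4p − 191 gives 6p = 336, so p* = $56 and q* = 33.
With the tax collected from producers, supply shifts: qs = 4(p − 18) − 191.
New equilibrium: buyers pay $68, producers receive $50, q = 9. (Wedge: pb − ps = 18.)
Revenue = t · Q = 18 · 9 = $162.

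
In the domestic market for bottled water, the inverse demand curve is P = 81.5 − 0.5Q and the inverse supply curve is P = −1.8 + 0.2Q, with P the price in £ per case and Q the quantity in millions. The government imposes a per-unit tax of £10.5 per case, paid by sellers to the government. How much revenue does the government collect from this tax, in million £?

Rewrite in direct form: Qd = 163 − 2P and Qs = 5P + 9.
Without the tax, 163 − 2P = 5P + 9 gives 7P = 154, so P* = £22 and Q* = 119.
With the tax collected from sellers, supply shifts: Qs = 5(P − 10.5) + 9.
New equilibrium: consumers pay £29.5, sellers receive £19, Q = 104. (Wedge: Pb − Ps = 10.5.)
Revenue = t · Q = 10.5 · 104 = £1092.

Tax revenue = £1092 million.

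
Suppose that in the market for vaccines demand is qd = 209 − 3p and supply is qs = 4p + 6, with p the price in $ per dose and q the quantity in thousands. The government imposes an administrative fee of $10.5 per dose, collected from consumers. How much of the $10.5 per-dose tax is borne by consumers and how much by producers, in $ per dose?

Consumers bear $6 per dose; producers bear $4.5 per dose.

Before the tax: set 209 − 3p = 4p + 6 → p* = $29, q* = 122.
With the tax collected from consumers, demand (in seller-price terms) shifts: qd = 209 − 3(p + 10.5).
New equilibrium: consumers pay $35, producers receive $24.5, q = 104. (Wedge: pb − ps = 10.5.)
Burden on consumers: $6; on producers: $4.5. (They sum to $10.5.)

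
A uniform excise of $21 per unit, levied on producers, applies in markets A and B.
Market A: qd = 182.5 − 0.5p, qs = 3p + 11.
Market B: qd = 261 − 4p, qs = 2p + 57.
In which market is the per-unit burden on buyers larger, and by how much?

Market A: pre-tax p* = $49, q* = 158; post-tax q = 149; per-unit burden on buyers = $18.
Market B: pre-tax p* = $34, q* = 125; post-tax q = 97; per-unit burden on buyers = $7.
Difference: $18 vs $7 → market A is larger by $11.

Market A, by $11.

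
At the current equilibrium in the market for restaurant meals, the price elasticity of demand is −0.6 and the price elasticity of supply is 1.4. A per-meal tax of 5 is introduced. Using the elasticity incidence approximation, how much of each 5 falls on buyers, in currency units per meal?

Buyers bear ≈ 3.5 per meal.

Incidence ratio: buyers' share ≈ εs / (εs + |εd|) = 1.4 / (1.4 + 0.6) = 0.7.
So buyers bear ≈ 0.7 × 5 = 3.5; sellers bear 1.5.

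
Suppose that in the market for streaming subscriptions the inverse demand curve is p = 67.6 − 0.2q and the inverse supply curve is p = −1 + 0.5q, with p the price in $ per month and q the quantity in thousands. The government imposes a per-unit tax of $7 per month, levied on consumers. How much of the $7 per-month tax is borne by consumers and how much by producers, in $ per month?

Inverting to q(p) form: qd = 338 − 5p; qs = 2p + 2.
Before the tax: set 338 − 5p = 2p + 2 → p* = $48, q* = 98.
With the tax collected from consumers, demand (in seller-price terms) shifts: qd = 338 − 5(p + 7).
New equilibrium: consumers pay $50, producers receive $43, q = 88. (Wedge: pb − ps = 7.)
Burden on consumers: $2; on producers: $5. (They sum to $7.)
The less price-elastic side of the market bears the larger share of a per-unit tax.

Consumers bear $2 per month; producers bear $5 per month.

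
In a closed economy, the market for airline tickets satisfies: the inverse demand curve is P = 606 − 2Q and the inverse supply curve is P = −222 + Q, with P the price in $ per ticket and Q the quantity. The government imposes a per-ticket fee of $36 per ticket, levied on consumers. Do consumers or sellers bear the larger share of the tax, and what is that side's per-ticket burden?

Rewrite in direct form: Qd = 303 − 0.5P and Qs = P + 222.
Before the tax: set 303 − 0.5P = P + 222 → P* = $54, Q* = 276.
With the tax collected from consumers, demand (in seller-price terms) shifts: Qd = 303 − 0.5(P + 36).
Solving gives Q = 264 with consumers paying $78 and sellers receiving $42 (the $36 wedge).
Per-ticket burden: consumers $24, sellers $12.
Consumers take the larger share because demand is less price-elastic here (demand slope 0.5 vs supply slope 1).
The less price-elastic side of the market bears the larger share of a per-unit tax.

Consumers bear the larger share: $24 per ticket.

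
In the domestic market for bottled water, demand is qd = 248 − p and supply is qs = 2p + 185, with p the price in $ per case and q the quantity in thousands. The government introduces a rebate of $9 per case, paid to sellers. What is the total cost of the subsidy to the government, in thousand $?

Government outlay = $2097 thousand.

Without the subsidy, 248 − p = 2p + 185 gives 3p = 63, so p* = $21 and q* = 227.
With a per-unit subsidy paid to sellers, each receives p + 9 per unit sold, so supply becomes qs = 2(p + 9) + 185.
New equilibrium: consumers pay $15, sellers receive $24, q = 233. (Wedge: pb − ps = −9.)
Outlay = t · Q = 9 · 233 = $2097.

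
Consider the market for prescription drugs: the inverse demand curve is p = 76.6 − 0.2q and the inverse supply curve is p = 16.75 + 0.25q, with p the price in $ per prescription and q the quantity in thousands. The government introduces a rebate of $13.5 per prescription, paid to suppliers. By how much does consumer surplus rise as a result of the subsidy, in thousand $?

Consumer surplus rises by $888 thousand.

Inverting to q(p) form: qd = 383 − 5p; qs = 4p − 67.
Without the subsidy, 383 − 5p = 4p − 67 gives 9p = 450, so p* = $50 and q* = 133.
With a per-unit subsidy paid to suppliers, each receives p + 13.5 per unit sold, so supply becomes qs = 4(p + 13.5) − 67.
Solving gives q = 163 with buyers paying $44 and suppliers receiving $57.5 (the $13.5 wedge).
ΔCS is the trapezoid between Q = 163 and Q = 133 of height $6: ½ · (133 + 163) · 6 = $888.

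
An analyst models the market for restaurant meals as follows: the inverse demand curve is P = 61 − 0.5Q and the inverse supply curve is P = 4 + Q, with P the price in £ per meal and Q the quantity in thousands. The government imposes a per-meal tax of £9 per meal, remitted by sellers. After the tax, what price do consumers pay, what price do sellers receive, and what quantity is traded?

Inverting to Q(P) form: Qd = 122 − 2P; Qs = P − 4.
Without the tax, 122 − 2P = P − 4 gives 3P = 126, so P* = £42 and Q* = 38.
With the tax collected from sellers, supply shifts: Qs = (P − 9) − 4.
New equilibrium: consumers pay £45, sellers receive £36, Q = 32. (Wedge: Pb − Ps = 9.)
The less price-elastic side of the market bears the larger share of a per-unit tax.

Consumers pay £45; sellers receive £36; quantity = 32.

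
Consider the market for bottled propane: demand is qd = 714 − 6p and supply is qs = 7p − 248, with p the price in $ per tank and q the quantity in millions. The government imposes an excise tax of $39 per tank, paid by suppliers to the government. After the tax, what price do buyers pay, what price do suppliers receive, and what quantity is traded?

Before the tax: set 714 − 6p = 7p − 248 → p* = $74, q* = 270.
With the tax collected from suppliers, supply shifts: qs = 7(p − 39) − 248.
New equilibrium: buyers pay $95, suppliers receive $56, q = 144. (Wedge: pb − ps = 39.)
The less price-elastic side of the market bears the larger share of a per-unit tax.

Buyers pay $95; suppliers receive $56; quantity = 144.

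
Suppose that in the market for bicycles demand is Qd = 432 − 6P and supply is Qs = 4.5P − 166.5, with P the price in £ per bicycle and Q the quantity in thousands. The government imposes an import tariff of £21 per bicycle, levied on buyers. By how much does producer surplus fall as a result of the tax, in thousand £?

Producer surplus falls by £756 thousand.

Before the tax: set 432 − 6P = 4.5P − 166.5 → P* = £57, Q* = 90.
With the tax collected from buyers, demand (in seller-price terms) shifts: Qd = 432 − 6(P + 21).
Solving gives Q = 36 with buyers paying £66 and sellers receiving £45 (the £21 wedge).
ΔPS is the trapezoid between Q = 36 and Q = 90 of height £12: ½ · (90 + 36) · 12 = £756.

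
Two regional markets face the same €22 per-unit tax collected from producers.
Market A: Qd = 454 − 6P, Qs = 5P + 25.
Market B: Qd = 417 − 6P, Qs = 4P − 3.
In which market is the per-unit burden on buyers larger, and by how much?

Market A: pre-tax P* = €39, Q* = 220; post-tax Q = 160; per-unit burden on buyers = €10.
Market B: pre-tax P* = €42, Q* = 165; post-tax Q = 112.2; per-unit burden on buyers = €8.8.
Difference: €10 vs €8.8 → market A is larger by €1.2.

Market A, by €1.2.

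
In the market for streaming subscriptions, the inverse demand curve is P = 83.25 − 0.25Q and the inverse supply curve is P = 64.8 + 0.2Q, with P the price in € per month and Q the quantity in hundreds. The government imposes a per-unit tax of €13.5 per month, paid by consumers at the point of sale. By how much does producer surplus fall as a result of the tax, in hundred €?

Producer surplus falls by €156 hundred.

Inverting to Q(P) form: Qd = 333 − 4P; Qs = 5P − 324.
Without the tax, 333 − 4P = 5P − 324 gives 9P = 657, so P* = €73 and Q* = 41.
With the tax collected from consumers, demand (in seller-price terms) shifts: Qd = 333 − 4(P + 13.5).
New equilibrium: consumers pay €80.5, sellers receive €67, Q = 11. (Wedge: Pb − Ps = 13.5.)
ΔPS is the trapezoid between Q = 11 and Q = 41 of height €6: ½ · (41 + 11) · 6 = €156.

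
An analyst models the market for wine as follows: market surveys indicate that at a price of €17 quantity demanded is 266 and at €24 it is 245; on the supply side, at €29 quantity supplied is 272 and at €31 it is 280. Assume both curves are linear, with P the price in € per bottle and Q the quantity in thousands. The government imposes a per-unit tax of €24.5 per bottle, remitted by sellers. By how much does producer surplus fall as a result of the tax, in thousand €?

Demand slope: (245 − 266)/(24 − 17) = -3, so Qd = 317 − 3P.
Supply slope: (280 − 272)/(31 − 29) = 4, so Qs = 4P + 156.
Without the tax, 317 − 3P = 4P + 156 gives 7P = 161, so P* = €23 and Q* = 248.
With the tax collected from sellers, supply shifts: Qs = 4(P − 24.5) + 156.
Solving gives Q = 206 with consumers paying €37 and sellers receiving €12.5 (the €24.5 wedge).
ΔPS is the trapezoid between Q = 206 and Q = 248 of height €10.5: ½ · (248 + 206) · 10.5 = €2383.5.

Producer surplus falls by €2383.5 thousand.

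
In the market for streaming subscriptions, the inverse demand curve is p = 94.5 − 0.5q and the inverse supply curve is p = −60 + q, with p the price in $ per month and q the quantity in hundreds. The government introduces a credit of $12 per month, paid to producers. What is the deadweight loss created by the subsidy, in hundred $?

Deadweight loss = $48 hundred.

Rewrite in direct form: qd = 189 − 2p and qs = p + 60.
Before the subsidy: set 189 − 2p = p + 60 → p* = $43, q* = 103.
With a per-unit subsidy paid to producers, each receives p + 12 per unit sold, so supply becomes qs = (p + 12) + 60.
New equilibrium: buyers pay $39, producers receive $51, q = 111. (Wedge: pb − ps = −12.)
Quantity rises by |ΔQ| = |103 − 111| = 8.
DWL = ½ · t · |ΔQ| = ½ · 12 · 8 = $48.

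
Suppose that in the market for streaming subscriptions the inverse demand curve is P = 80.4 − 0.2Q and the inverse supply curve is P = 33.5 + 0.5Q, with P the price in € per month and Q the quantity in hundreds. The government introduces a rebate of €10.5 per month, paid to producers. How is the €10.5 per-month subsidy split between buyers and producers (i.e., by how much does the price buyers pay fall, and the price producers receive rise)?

Inverting to Q(P) form: Qd = 402 − 5P; Qs = 2P − 67.
Before the subsidy: set 402 − 5P = 2P − 67 → P* = €67, Q* = 67.
With a per-unit subsidy paid to producers, each receives P + 10.5 per unit sold, so supply becomes Qs = 2(P + 10.5) − 67.
Solving gives Q = 82 with buyers paying €64 and producers receiving €74.5 (the €10.5 wedge).
Gain to buyers: €3; to producers: €7.5. (They sum to €10.5.)

Buyers gain €3 per month; producers gain €7.5 per month.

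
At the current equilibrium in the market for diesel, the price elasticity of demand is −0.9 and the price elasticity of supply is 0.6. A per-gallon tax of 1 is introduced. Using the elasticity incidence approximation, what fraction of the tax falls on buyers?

Incidence ratio: buyers' share ≈ εs / (εs + |εd|) = 0.6 / (0.6 + 0.9) = 0.4.
Supply is the less elastic side, so buyers bear the smaller share.

Buyers' share ≈ 0.4.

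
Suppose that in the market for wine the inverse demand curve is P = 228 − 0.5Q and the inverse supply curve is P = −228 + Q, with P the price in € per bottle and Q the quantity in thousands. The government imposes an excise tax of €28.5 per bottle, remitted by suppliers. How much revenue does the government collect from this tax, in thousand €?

Tax revenue = €8122.5 thousand.

Rewrite in direct form: Qd = 456 − 2P and Qs = P + 228.
Before the tax: set 456 − 2P = P + 228 → P* = €76, Q* = 304.
With the tax collected from suppliers, supply shifts: Qs = (P − 28.5) + 228.
New equilibrium: consumers pay €85.5, suppliers receive €57, Q = 285. (Wedge: Pb − Ps = 28.5.)
Revenue = t · Q = 28.5 · 285 = €8122.5.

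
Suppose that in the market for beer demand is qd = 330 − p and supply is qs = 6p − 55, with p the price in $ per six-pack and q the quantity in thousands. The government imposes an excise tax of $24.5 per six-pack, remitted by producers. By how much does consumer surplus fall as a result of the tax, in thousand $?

Without the tax, 330 − p = 6p − 55 gives 7p = 385, so p* = $55 and q* = 275.
With the tax collected from producers, supply shifts: qs = 6(p − 24.5) − 55.
Solving gives q = 254 with consumers paying $76 and producers receiving $51.5 (the $24.5 wedge).
ΔCS is the trapezoid between Q = 254 and Q = 275 of height $21: ½ · (275 + 254) · 21 = $5554.5.

Consumer surplus falls by $5554.5 thousand.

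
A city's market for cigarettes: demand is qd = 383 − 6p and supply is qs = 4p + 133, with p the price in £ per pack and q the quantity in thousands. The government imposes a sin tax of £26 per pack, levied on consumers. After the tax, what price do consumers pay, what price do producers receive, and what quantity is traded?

Before the tax: set 383 − 6p = 4p + 133 → p* = £25, q* = 233.
With the tax collected from consumers, demand (in seller-price terms) shifts: qd = 383 − 6(p + 26).
New equilibrium: consumers pay £35.4, producers receive £9.4, q = 170.6. (Wedge: pb − ps = 26.)

Consumers pay £35.4; producers receive £9.4; quantity = 170.6.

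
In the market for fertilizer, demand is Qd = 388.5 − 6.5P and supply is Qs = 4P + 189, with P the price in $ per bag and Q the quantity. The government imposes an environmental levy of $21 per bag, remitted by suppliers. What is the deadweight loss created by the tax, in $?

Without the tax, 388.5 − 6.5P = 4P + 189 gives 10.5P = 199.5, so P* = $19 and Q* = 265.
With the tax collected from suppliers, supply shifts: Qs = 4(P − 21) + 189.
New equilibrium: buyers pay $27, suppliers receive $6, Q = 213. (Wedge: Pb − Ps = 21.)
Quantity falls by |ΔQ| = |265 − 213| = 52.
DWL = ½ · t · |ΔQ| = ½ · 21 · 52 = $546.

Deadweight loss = $546.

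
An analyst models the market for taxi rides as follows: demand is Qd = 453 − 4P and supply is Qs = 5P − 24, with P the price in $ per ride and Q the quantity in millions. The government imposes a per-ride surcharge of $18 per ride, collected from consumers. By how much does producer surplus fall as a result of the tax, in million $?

Without the tax, 453 − 4P = 5P − 24 gives 9P = 477, so P* = $53 and Q* = 241.
With the tax collected from consumers, demand (in seller-price terms) shifts: Qd = 453 − 4(P + 18).
Solving gives Q = 201 with consumers paying $63 and suppliers receiving $45 (the $18 wedge).
ΔPS is the trapezoid between Q = 201 and Q = 241 of height $8: ½ · (241 + 201) · 8 = $1768.

Producer surplus falls by $1768 million.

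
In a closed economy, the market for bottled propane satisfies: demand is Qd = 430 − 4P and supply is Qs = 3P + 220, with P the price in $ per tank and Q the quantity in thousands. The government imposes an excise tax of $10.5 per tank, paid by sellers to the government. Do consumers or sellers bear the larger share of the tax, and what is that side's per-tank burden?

Sellers bear the larger share: $6 per tank.

Without the tax, 430 − 4P = 3P + 220 gives 7P = 210, so P* = $30 and Q* = 310.
With the tax collected from sellers, supply shifts: Qs = 3(P − 10.5) + 220.
Solving gives Q = 292 with consumers paying $34.5 and sellers receiving $24 (the $10.5 wedge).
Per-tank burden: consumers $4.5, sellers $6.
Sellers take the larger share because supply is less price-elastic here (demand slope 4 vs supply slope 3).
The less price-elastic side of the market bears the larger share of a per-unit tax.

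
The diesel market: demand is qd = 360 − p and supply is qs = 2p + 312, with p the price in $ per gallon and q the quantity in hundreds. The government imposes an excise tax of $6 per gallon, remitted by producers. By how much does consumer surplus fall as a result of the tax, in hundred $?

Consumer surplus falls by $1368 hundred.

Without the tax, 360 − p = 2p + 312 gives 3p = 48, so p* = $16 and q* = 344.
With the tax collected from producers, supply shifts: qs = 2(p − 6) + 312.
Solving gives q = 340 with consumers paying $20 and producers receiving $14 (the $6 wedge).
ΔCS is the trapezoid between Q = 340 and Q = 344 of height $4: ½ · (344 + 340) · 4 = $1368.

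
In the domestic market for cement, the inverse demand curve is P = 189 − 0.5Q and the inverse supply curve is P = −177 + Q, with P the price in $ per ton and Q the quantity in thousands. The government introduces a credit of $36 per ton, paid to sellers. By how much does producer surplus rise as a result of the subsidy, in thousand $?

Producer surplus rises by $6144 thousand.

Inverting to Q(P) form: Qd = 378 − 2P; Qs = P + 177.
Without the subsidy, 378 − 2P = P + 177 gives 3P = 201, so P* = $67 and Q* = 244.
With a per-unit subsidy paid to sellers, each receives P + 36 per unit sold, so supply becomes Qs = (P + 36) + 177.
Solving gives Q = 268 with consumers paying $55 and sellers receiving $91 (the $36 wedge).
ΔPS is the trapezoid between Q = 268 and Q = 244 of height $24: ½ · (244 + 268) · 24 = $6144.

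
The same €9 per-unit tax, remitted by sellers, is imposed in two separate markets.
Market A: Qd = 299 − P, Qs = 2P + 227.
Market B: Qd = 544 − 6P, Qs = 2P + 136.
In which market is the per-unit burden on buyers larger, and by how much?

Market A, by €3.75.

Market A: pre-tax P* = €24, Q* = 275; post-tax Q = 269; per-unit burden on buyers = €6.
Market B: pre-tax P* = €51, Q* = 238; post-tax Q = 224.5; per-unit burden on buyers = €2.25.
Difference: €6 vs €2.25 → market A is larger by €3.75.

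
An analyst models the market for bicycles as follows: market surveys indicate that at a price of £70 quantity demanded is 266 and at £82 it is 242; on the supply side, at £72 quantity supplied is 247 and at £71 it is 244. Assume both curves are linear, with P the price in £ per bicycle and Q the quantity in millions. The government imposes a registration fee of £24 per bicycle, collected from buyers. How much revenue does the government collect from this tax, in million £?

Tax revenue = £5452.8 million.

Demand slope: (242 − 266)/(82 − 70) = -2, so Qd = 406 − 2P.
Supply slope: (244 − 247)/(71 − 72) = 3, so Qs = 3P + 31.
Without the tax, 406 − 2P = 3P + 31 gives 5P = 375, so P* = £75 and Q* = 256.
With the tax collected from buyers, demand (in seller-price terms) shifts: Qd = 406 − 2(P + 24).
New equilibrium: buyers pay £89.4, sellers receive £65.4, Q = 227.2. (Wedge: Pb − Ps = 24.)
Revenue = t · Q = 24 · 227.2 = £5452.8.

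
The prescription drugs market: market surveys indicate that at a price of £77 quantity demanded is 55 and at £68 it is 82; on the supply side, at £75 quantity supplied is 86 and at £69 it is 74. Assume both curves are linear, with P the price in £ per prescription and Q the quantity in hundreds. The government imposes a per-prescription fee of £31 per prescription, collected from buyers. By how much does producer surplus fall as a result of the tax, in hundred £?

Demand slope: (82 − 55)/(68 − 77) = -3, so Qd = 286 − 3P.
Supply slope: (74 − 86)/(69 − 75) = 2, so Qs = 2P − 64.
Without the tax, 286 − 3P = 2P − 64 gives 5P = 350, so P* = £70 and Q* = 76.
With the tax collected from buyers, demand (in seller-price terms) shifts: Qd = 286 − 3(P + 31).
Solving gives Q = 38.8 with buyers paying £82.4 and suppliers receiving £51.4 (the £31 wedge).
ΔPS is the trapezoid between Q = 38.8 and Q = 76 of height £18.6: ½ · (76 + 38.8) · 18.6 = £1067.64.

Producer surplus falls by £1067.64 hundred.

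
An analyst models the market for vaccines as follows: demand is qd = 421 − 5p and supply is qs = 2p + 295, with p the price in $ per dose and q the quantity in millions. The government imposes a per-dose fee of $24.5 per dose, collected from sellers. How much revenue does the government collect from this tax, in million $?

Tax revenue = $7252 million.

Before the tax: set 421 − 5p = 2p + 295 → p* = $18, q* = 331.
With the tax collected from sellers, supply shifts: qs = 2(p − 24.5) + 295.
New equilibrium: consumers pay $25, sellers receive $0.5, q = 296. (Wedge: pb − ps = 24.5.)
Revenue = t · Q = 24.5 · 296 = $7252.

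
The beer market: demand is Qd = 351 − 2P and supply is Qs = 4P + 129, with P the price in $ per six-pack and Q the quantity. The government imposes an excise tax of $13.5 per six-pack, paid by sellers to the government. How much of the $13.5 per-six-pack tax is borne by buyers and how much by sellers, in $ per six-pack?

Before the tax: set 351 − 2P = 4P + 129 → P* = $37, Q* = 277.
With the tax collected from sellers, supply shifts: Qs = 4(P − 13.5) + 129.
New equilibrium: buyers pay $46, sellers receive $32.5, Q = 259. (Wedge: Pb − Ps = 13.5.)
Burden on buyers: $9; on sellers: $4.5. (They sum to $13.5.)
The less price-elastic side of the market bears the larger share of a per-unit tax.

Buyers bear $9 per six-pack; sellers bear $4.5 per six-pack.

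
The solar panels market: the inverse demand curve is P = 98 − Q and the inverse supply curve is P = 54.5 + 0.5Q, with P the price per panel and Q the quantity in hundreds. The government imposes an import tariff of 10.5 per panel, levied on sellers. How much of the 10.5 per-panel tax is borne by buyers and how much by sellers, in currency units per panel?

Rewrite in direct form: Qd = 98 − P and Qs = 2P − 109.
Before the tax: set 98 − P = 2P − 109 → P* = 69, Q* = 29.
With the tax collected from sellers, supply shifts: Qs = 2(P − 10.5) − 109.
New equilibrium: buyers pay 76, sellers receive 65.5, Q = 22. (Wedge: Pb − Ps = 10.5.)
Burden on buyers: 7; on sellers: 3.5. (They sum to 10.5.)
The less price-elastic side of the market bears the larger share of a per-unit tax.

Buyers bear 7 per panel; sellers bear 3.5 per panel.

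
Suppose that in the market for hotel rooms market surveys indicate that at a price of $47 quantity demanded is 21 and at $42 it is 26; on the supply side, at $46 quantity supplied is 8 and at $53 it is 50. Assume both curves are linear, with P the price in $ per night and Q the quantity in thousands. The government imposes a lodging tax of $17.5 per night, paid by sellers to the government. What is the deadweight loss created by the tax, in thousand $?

Demand slope: (26 − 21)/(42 − 47) = -1, so Qd = 68 − P.
Supply slope: (50 − 8)/(53 − 46) = 6, so Qs = 6P − 268.
Without the tax, 68 − P = 6P − 268 gives 7P = 336, so P* = $48 and Q* = 20.
With the tax collected from sellers, supply shifts: Qs = 6(P − 17.5) − 268.
New equilibrium: buyers pay $63, sellers receive $45.5, Q = 5. (Wedge: Pb − Ps = 17.5.)
Quantity falls by |ΔQ| = |20 − 5| = 15.
DWL = ½ · t · |ΔQ| = ½ · 17.5 · 15 = $131.25.

Deadweight loss = $131.25 thousand.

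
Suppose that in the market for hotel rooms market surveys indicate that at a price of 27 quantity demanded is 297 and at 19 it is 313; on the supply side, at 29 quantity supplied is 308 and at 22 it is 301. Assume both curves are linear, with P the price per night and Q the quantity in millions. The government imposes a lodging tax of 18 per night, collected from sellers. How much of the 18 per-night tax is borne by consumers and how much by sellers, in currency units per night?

Demand slope: (313 − 297)/(19 − 27) = -2, so Qd = 351 − 2P.
Supply slope: (301 − 308)/(22 − 29) = 1, so Qs = P + 279.
Before the tax: set 351 − 2P = P + 279 → P* = 24, Q* = 303.
With the tax collected from sellers, supply shifts: Qs = (P − 18) + 279.
New equilibrium: consumers pay 30, sellers receive 12, Q = 291. (Wedge: Pb − Ps = 18.)
Burden on consumers: 6; on sellers: 12. (They sum to 18.)
The less price-elastic side of the market bears the larger share of a per-unit tax.

Consumers bear 6 per night; sellers bear 12 per night.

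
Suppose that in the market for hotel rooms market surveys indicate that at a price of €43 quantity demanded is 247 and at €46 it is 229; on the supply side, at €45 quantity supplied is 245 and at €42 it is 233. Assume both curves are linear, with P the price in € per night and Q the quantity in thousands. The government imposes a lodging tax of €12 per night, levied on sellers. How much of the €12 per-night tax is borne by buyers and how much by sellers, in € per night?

Buyers bear €4.8 per night; sellers bear €7.2 per night.

Demand slope: (229 − 247)/(46 − 43) = -6, so Qd = 505 − 6P.
Supply slope: (233 − 245)/(42 − 45) = 4, so Qs = 4P + 65.
Before the tax: set 505 − 6P = 4P + 65 → P* = €44, Q* = 241.
With the tax collected from sellers, supply shifts: Qs = 4(P − 12) + 65.
Solving gives Q = 212.2 with buyers paying €48.8 and sellers receiving €36.8 (the €12 wedge).
Burden on buyers: €4.8; on sellers: €7.2. (They sum to €12.)
The less price-elastic side of the market bears the larger share of a per-unit tax.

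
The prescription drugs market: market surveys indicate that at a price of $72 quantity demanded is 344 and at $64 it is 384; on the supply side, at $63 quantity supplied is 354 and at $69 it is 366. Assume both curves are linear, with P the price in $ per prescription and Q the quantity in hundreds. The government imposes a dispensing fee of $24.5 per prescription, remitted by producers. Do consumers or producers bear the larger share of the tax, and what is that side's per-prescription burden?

Demand slope: (384 − 344)/(64 − 72) = -5, so Qd = 704 − 5P.
Supply slope: (366 − 354)/(69 − 63) = 2, so Qs = 2P + 228.
Without the tax, 704 − 5P = 2P + 228 gives 7P = 476, so P* = $68 and Q* = 364.
With the tax collected from producers, supply shifts: Qs = 2(P − 24.5) + 228.
New equilibrium: consumers pay $75, producers receive $50.5, Q = 329. (Wedge: Pb − Ps = 24.5.)
Per-prescription burden: consumers $7, producers $17.5.
Producers take the larger share because supply is less price-elastic here (demand slope 5 vs supply slope 2).
The less price-elastic side of the market bears the larger share of a per-unit tax.

Producers bear the larger share: $17.5 per prescription.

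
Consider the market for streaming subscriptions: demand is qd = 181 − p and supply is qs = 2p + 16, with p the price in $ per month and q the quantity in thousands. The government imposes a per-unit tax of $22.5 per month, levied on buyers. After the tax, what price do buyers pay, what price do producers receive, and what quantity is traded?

Without the tax, 181 − p = 2p + 16 gives 3p = 165, so p* = $55 and q* = 126.
With the tax collected from buyers, demand (in seller-price terms) shifts: qd = 181 − (p + 22.5).
New equilibrium: buyers pay $70, producers receive $47.5, q = 111. (Wedge: pb − ps = 22.5.)

Buyers pay $70; producers receive $47.5; quantity = 111.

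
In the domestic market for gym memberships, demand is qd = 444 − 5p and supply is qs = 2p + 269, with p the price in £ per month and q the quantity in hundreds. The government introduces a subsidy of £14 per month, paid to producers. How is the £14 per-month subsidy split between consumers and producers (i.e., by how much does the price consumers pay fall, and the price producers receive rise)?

Consumers gain £4 per month; producers gain £10 per month.

Without the subsidy, 444 − 5p = 2p + 269 gives 7p = 175, so p* = £25 and q* = 319.
With a per-unit subsidy paid to producers, each receives p + 14 per unit sold, so supply becomes qs = 2(p + 14) + 269.
Solving gives q = 339 with consumers paying £21 and producers receiving £35 (the £14 wedge).
Gain to consumers: £4; to producers: £10. (They sum to £14.)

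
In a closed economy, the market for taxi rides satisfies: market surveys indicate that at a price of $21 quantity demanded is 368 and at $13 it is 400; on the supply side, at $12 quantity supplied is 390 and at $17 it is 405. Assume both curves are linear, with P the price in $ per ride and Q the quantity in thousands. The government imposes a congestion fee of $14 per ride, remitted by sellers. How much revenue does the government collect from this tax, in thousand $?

Demand slope: (400 − 368)/(13 − 21) = -4, so Qd = 452 − 4P.
Supply slope: (405 − 390)/(17 − 12) = 3, so Qs = 3P + 354.
Before the tax: set 452 − 4P = 3P + 354 → P* = $14, Q* = 396.
With the tax collected from sellers, supply shifts: Qs = 3(P − 14) + 354.
New equilibrium: consumers pay $20, sellers receive $6, Q = 372. (Wedge: Pb − Ps = 14.)
Revenue = t · Q = 14 · 372 = $5208.

Tax revenue = $5208 thousand.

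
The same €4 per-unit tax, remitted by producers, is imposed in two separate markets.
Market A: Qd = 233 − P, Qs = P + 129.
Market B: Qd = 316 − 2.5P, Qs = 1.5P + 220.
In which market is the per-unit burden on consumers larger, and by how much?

Market A, by €0.5.

Market A: pre-tax P* = €52, Q* = 181; post-tax Q = 179; per-unit burden on consumers = €2.
Market B: pre-tax P* = €24, Q* = 256; post-tax Q = 252.25; per-unit burden on consumers = €1.5.
Difference: €2 vs €1.5 → market A is larger by €0.5.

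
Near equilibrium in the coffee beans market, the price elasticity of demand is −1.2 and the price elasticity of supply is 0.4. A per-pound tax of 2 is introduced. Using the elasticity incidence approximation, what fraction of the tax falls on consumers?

Consumers' share ≈ 0.25.

Incidence ratio: consumers' share ≈ εs / (εs + |εd|) = 0.4 / (0.4 + 1.2) = 0.25.
Supply is the less elastic side, so consumers bear the smaller share.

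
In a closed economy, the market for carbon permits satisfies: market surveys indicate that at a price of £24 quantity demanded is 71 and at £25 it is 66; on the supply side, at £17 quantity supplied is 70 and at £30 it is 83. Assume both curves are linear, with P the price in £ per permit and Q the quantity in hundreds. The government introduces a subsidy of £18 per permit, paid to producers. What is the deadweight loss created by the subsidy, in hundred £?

Deadweight loss = £135 hundred.

Demand slope: (66 − 71)/(25 − 24) = -5, so Qd = 191 − 5P.
Supply slope: (83 − 70)/(30 − 17) = 1, so Qs = P + 53.
Before the subsidy: set 191 − 5P = P + 53 → P* = £23, Q* = 76.
With a per-unit subsidy paid to producers, each receives P + 18 per unit sold, so supply becomes Qs = (P + 18) + 53.
New equilibrium: buyers pay £20, producers receive £38, Q = 91. (Wedge: Pb − Ps = −18.)
Quantity rises by |ΔQ| = |76 − 91| = 15.
DWL = ½ · t · |ΔQ| = ½ · 18 · 15 = £135.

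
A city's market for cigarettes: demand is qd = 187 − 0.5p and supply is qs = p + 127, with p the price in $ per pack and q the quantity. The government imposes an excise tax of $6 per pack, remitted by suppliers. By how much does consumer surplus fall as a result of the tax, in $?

Without the tax, 187 − 0.5p = p + 127 gives 1.5p = 60, so p* = $40 and q* = 167.
With the tax collected from suppliers, supply shifts: qs = (p − 6) + 127.
Solving gives q = 165 with buyers paying $44 and suppliers receiving $38 (the $6 wedge).
ΔCS is the trapezoid between Q = 165 and Q = 167 of height $4: ½ · (167 + 165) · 4 = $664.

Consumer surplus falls by $664.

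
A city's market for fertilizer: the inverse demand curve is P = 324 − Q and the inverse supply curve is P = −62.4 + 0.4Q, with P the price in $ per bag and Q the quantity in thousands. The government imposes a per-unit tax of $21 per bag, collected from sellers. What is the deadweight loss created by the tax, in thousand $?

Inverting to Q(P) form: Qd = 324 − P; Qs = 2.5P + 156.
Without the tax, 324 − P = 2.5P + 156 gives 3.5P = 168, so P* = $48 and Q* = 276.
With the tax collected from sellers, supply shifts: Qs = 2.5(P − 21) + 156.
New equilibrium: consumers pay $63, sellers receive $42, Q = 261. (Wedge: Pb − Ps = 21.)
Quantity falls by |ΔQ| = |276 − 261| = 15.
DWL = ½ · t · |ΔQ| = ½ · 21 · 15 = $157.5.

Deadweight loss = $157.5 thousand.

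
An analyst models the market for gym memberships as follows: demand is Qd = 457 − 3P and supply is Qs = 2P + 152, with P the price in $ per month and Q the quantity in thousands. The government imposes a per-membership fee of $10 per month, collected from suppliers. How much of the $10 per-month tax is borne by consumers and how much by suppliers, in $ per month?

Without the tax, 457 − 3P = 2P + 152 gives 5P = 305, so P* = $61 and Q* = 274.
With the tax collected from suppliers, supply shifts: Qs = 2(P − 10) + 152.
Solving gives Q = 262 with consumers paying $65 and suppliers receiving $55 (the $10 wedge).
Burden on consumers: $4; on suppliers: $6. (They sum to $10.)

Consumers bear $4 per month; suppliers bear $6 per month.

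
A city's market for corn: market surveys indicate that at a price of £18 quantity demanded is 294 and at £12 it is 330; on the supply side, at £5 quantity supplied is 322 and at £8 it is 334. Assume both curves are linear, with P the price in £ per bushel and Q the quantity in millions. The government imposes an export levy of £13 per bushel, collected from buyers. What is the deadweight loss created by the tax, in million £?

Deadweight loss = £202.8 million.

Demand slope: (330 − 294)/(12 − 18) = -6, so Qd = 402 − 6P.
Supply slope: (334 − 322)/(8 − 5) = 4, so Qs = 4P + 302.
Without the tax, 402 − 6P = 4P + 302 gives 10P = 100, so P* = £10 and Q* = 342.
With the tax collected from buyers, demand (in seller-price terms) shifts: Qd = 402 − 6(P + 13).
New equilibrium: buyers pay £15.2, suppliers receive £2.2, Q = 310.8. (Wedge: Pb − Ps = 13.)
Quantity falls by |ΔQ| = |342 − 310.8| = 31.2.
DWL = ½ · t · |ΔQ| = ½ · 13 · 31.2 = £202.8.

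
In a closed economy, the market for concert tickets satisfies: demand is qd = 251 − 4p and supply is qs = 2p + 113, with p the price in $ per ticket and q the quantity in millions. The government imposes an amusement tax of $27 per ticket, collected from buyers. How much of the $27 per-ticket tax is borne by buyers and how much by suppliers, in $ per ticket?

Buyers bear $9 per ticket; suppliers bear $18 per ticket.

Without the tax, 251 − 4p = 2p + 113 gives 6p = 138, so p* = $23 and q* = 159.
With the tax collected from buyers, demand (in seller-price terms) shifts: qd = 251 − 4(p + 27).
New equilibrium: buyers pay $32, suppliers receive $5, q = 123. (Wedge: pb − ps = 27.)
Burden on buyers: $9; on suppliers: $18. (They sum to $27.)
The less price-elastic side of the market bears the larger share of a per-unit tax.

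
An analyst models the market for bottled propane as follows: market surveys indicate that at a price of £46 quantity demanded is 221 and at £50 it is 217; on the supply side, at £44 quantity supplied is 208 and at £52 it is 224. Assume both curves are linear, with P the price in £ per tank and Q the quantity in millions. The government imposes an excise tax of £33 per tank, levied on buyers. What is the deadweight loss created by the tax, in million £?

Deadweight loss = £363 million.

Demand slope: (217 − 221)/(50 − 46) = -1, so Qd = 267 − P.
Supply slope: (224 − 208)/(52 − 44) = 2, so Qs = 2P + 120.
Before the tax: set 267 − P = 2P + 120 → P* = £49, Q* = 218.
With the tax collected from buyers, demand (in seller-price terms) shifts: Qd = 267 − (P + 33).
Solving gives Q = 196 with buyers paying £71 and producers receiving £38 (the £33 wedge).
Quantity falls by |ΔQ| = |218 − 196| = 22.
DWL = ½ · t · |ΔQ| = ½ · 33 · 22 = £363.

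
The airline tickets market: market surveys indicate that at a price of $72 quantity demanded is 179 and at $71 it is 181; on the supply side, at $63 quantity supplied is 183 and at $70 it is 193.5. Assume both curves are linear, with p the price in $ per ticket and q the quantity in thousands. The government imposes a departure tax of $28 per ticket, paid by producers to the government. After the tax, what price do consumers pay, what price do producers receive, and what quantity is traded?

Demand slope: (181 − 179)/(71 − 72) = -2, so qd = 323 − 2p.
Supply slope: (193.5 − 183)/(70 − 63) = 1.5, so qs = 1.5p + 88.5.
Without the tax, 323 − 2p = 1.5p + 88.5 gives 3.5p = 234.5, so p* = $67 and q* = 189.
With the tax collected from producers, supply shifts: qs = 1.5(p − 28) + 88.5.
New equilibrium: consumers pay $79, producers receive $51, q = 165. (Wedge: pb − ps = 28.)
The less price-elastic side of the market bears the larger share of a per-unit tax.

Consumers pay $79; producers receive $51; quantity = 165.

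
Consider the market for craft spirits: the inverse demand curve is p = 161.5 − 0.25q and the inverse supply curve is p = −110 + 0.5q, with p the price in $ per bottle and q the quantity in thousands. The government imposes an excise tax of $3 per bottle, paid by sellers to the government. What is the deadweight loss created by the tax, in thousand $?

Deadweight loss = $6 thousand.

Inverting to q(p) form: qd = 646 − 4p; qs = 2p + 220.
Before the tax: set 646 − 4p = 2p + 220 → p* = $71, q* = 362.
With the tax collected from sellers, supply shifts: qs = 2(p − 3) + 220.
New equilibrium: consumers pay $72, sellers receive $69, q = 358. (Wedge: pb − ps = 3.)
Quantity falls by |ΔQ| = |362 − 358| = 4.
DWL = ½ · t · |ΔQ| = ½ · 3 · 4 = $6.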